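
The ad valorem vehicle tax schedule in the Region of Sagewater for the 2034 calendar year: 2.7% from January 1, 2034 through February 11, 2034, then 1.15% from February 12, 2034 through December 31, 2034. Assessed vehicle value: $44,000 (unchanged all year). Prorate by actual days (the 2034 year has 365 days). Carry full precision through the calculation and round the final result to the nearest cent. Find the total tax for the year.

January 1 – February 11, 2034: 42 days at 2.7% → $44,000 × 2.7% × 42/365 = $136.7014
February 12 – December 31, 2034: 323 days at 1.15% → $44,000 × 1.15% × 323/365 = $447.7753
Total = $584.4767

$584.48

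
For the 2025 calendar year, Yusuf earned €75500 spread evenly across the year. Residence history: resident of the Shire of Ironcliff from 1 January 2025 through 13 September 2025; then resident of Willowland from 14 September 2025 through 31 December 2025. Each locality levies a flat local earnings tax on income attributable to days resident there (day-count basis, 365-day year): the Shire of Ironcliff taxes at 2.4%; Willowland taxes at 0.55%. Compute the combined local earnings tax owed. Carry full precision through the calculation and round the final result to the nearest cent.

The Shire of Ironcliff, 1 January – 13 September 2025: 256 days → €75500 × 2.4% × 256/365 = €1270.8822
Willowland, 14 September – 31 December 2025: 109 days → €75500 × 0.55% × 109/365 = €124.0062
Total = €1394.8884

€1394.89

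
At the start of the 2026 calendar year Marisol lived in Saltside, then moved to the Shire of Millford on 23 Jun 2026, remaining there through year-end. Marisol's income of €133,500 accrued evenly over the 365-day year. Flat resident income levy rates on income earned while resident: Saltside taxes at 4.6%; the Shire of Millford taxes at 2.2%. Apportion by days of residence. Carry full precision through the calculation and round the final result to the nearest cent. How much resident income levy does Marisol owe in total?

€4,455.61

Saltside, 1 Jan – 22 Jun 2026: 173 days → €133,500 × 4.6% × 173/365 = €2,910.6658
The Shire of Millford, 23 Jun – 31 Dec 2026: 192 days → €133,500 × 2.2% × 192/365 = €1,544.9425
Total = €4,455.6082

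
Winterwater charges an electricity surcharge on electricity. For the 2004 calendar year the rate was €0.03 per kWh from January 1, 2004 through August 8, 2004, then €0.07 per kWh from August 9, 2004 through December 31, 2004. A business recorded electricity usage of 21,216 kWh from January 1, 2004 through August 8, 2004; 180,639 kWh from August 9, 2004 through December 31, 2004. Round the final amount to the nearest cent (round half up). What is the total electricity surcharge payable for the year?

€13,281.21

January 1 – August 8, 2004: 21,216 kWh at €0.03/kWh → €636.48
August 9 – December 31, 2004: 180,639 kWh at €0.07/kWh → €12,644.73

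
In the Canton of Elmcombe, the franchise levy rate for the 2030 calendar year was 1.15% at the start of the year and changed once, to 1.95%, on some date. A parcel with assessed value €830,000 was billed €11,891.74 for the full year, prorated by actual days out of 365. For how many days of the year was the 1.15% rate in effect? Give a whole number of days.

236 days

Let d = days at the first rate; then 365 − d days at the second rate.
€830,000 × [1.15%·d + 1.95%·(365−d)] / 365 = €11,891.74
Solving gives d = 236, so the new rate took effect on 25 Aug 2030.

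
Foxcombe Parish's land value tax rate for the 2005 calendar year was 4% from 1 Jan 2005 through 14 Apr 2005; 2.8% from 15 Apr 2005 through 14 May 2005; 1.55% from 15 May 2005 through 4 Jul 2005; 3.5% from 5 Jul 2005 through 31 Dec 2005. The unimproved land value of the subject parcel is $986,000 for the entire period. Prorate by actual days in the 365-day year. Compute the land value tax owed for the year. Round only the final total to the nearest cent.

$32,660.91

1 Jan – 14 Apr 2005: 104 days at 4% → $986,000 × 4% × 104/365 = $11,237.6986
15 Apr – 14 May 2005: 30 days at 2.8% → $986,000 × 2.8% × 30/365 = $2,269.1507
15 May – 4 Jul 2005: 51 days at 1.55% → $986,000 × 1.55% × 51/365 = $2,135.4329
5 Jul – 31 Dec 2005: 180 days at 3.5% → $986,000 × 3.5% × 180/365 = $17,018.6301
Total = $32,660.9123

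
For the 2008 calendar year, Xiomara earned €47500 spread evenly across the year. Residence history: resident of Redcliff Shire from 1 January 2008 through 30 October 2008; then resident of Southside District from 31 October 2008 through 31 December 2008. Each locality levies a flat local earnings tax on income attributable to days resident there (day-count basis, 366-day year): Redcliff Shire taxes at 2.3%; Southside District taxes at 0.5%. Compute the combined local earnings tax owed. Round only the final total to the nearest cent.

Redcliff Shire, 1 January – 30 October 2008: 304 days → €47500 × 2.3% × 304/366 = €907.4317
Southside District, 31 October – 31 December 2008: 62 days → €47500 × 0.5% × 62/366 = €40.2322
Total = €947.6639

€947.66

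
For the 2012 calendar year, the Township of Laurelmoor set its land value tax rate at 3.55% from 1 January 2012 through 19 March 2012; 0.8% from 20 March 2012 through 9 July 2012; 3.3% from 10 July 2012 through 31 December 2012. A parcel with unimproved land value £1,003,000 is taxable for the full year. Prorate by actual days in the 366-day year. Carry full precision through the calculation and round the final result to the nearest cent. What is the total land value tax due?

£25,967.01

1 January – 19 March 2012: 79 days at 3.55% → £1,003,000 × 3.55% × 79/366 = £7,685.5560
20 March – 9 July 2012: 112 days at 0.8% → £1,003,000 × 0.8% × 112/366 = £2,455.4317
10 July – 31 December 2012: 175 days at 3.3% → £1,003,000 × 3.3% × 175/366 = £15,826.0246
Total = £25,967.0123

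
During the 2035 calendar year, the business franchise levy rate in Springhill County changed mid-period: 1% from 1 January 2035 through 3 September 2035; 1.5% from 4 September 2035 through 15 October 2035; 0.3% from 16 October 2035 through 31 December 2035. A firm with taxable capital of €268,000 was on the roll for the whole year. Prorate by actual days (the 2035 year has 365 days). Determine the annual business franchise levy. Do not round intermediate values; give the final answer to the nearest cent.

€2,438.43

1 January – 3 September 2035: 246 days at 1% → €268,000 × 1% × 246/365 = €1,806.2466
4 September – 15 October 2035: 42 days at 1.5% → €268,000 × 1.5% × 42/365 = €462.5753
16 October – 31 December 2035: 77 days at 0.3% → €268,000 × 0.3% × 77/365 = €169.6110
Total = €2,438.4329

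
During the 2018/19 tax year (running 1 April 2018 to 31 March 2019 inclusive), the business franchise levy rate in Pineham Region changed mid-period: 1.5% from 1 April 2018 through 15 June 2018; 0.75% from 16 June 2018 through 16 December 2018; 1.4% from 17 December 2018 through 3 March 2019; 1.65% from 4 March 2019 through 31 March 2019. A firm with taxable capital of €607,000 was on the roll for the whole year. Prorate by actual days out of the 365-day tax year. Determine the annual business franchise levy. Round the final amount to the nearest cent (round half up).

€6,751.84

1 April – 15 June 2018: 76 days at 1.5% → €607,000 × 1.5% × 76/365 = €1,895.8356
16 June – 16 December 2018: 184 days at 0.75% → €607,000 × 0.75% × 184/365 = €2,294.9589
17 December 2018 – 3 March 2019: 77 days at 1.4% → €607,000 × 1.4% × 77/365 = €1,792.7288
4 March – 31 March 2019: 28 days at 1.65% → €607,000 × 1.65% × 28/365 = €768.3123
Total = €6,751.8356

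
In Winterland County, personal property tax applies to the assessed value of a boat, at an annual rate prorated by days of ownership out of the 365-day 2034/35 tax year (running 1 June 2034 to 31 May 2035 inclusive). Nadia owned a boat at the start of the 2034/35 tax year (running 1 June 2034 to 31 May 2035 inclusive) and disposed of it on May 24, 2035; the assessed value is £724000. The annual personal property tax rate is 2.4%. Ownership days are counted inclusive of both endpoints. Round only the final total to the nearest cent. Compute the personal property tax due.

£17042.76

Days held (June 1, 2034 – May 24, 2035): 358 out of 365
Tax = £724000 × 2.4% × 358/365 = £17042.7616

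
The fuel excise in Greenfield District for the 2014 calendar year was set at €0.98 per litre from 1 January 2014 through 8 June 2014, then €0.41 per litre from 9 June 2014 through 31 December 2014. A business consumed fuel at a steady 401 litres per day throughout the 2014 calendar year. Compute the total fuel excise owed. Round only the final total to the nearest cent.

€96,352.28

1 January – 8 June 2014: 159 days × 401 litres/day = 63,759 litres at €0.98/litre → €62,483.82
9 June – 31 December 2014: 206 days × 401 litres/day = 82,606 litres at €0.41/litre → €33,868.46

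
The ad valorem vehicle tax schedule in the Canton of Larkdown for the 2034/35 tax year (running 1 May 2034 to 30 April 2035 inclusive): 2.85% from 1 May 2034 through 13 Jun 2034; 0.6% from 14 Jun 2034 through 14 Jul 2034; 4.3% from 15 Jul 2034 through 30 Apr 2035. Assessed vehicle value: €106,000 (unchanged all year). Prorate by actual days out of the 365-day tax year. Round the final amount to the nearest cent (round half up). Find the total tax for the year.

1 May – 13 Jun 2034: 44 days at 2.85% → €106,000 × 2.85% × 44/365 = €364.1753
14 Jun – 14 Jul 2034: 31 days at 0.6% → €106,000 × 0.6% × 31/365 = €54.0164
15 Jul 2034 – 30 Apr 2035: 290 days at 4.3% → €106,000 × 4.3% × 290/365 = €3,621.4247
Total = €4,039.6164

€4,039.62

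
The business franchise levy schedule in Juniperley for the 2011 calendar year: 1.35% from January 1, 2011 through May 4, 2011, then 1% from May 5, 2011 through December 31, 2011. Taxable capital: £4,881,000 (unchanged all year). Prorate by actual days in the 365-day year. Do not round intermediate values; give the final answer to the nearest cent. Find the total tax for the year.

January 1 – May 4, 2011: 124 days at 1.35% → £4,881,000 × 1.35% × 124/365 = £22,385.7370
May 5 – December 31, 2011: 241 days at 1% → £4,881,000 × 1% × 241/365 = £32,227.9726
Total = £54,613.7096

£54,613.71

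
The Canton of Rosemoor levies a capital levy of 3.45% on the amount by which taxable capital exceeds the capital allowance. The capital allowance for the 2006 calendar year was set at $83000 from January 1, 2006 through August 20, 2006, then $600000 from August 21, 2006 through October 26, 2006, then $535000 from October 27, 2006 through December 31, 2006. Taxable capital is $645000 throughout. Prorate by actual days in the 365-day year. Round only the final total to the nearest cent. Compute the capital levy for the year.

January 1 – August 20, 2006: 232 days, exemption $83000 → ($645000 − $83000) × 3.45% × 232/365 = $12323.9671
August 21 – October 26, 2006: 67 days, exemption $600000 → ($645000 − $600000) × 3.45% × 67/365 = $284.9795
October 27 – December 31, 2006: 66 days, exemption $535000 → ($645000 − $535000) × 3.45% × 66/365 = $686.2192
Total = $13295.1658

$13295.17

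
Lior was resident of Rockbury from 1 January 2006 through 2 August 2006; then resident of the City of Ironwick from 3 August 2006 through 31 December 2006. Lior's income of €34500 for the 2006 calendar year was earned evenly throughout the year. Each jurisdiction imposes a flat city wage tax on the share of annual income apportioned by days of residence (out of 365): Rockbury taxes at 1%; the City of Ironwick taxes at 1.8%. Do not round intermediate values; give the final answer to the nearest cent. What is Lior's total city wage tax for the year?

Rockbury, 1 January – 2 August 2006: 214 days → €34500 × 1% × 214/365 = €202.2740
The City of Ironwick, 3 August – 31 December 2006: 151 days → €34500 × 1.8% × 151/365 = €256.9068
Total = €459.1808

€459.18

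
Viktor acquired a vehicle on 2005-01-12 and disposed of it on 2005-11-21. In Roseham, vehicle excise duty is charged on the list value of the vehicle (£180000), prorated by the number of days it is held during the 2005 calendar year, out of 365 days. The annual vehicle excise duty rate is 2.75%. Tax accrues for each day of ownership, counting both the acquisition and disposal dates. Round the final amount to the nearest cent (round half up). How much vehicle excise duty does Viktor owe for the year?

Days held (2005-01-12 to 2005-11-21): 314 out of 365
Tax = £180000 × 2.75% × 314/365 = £4258.3562

£4258.36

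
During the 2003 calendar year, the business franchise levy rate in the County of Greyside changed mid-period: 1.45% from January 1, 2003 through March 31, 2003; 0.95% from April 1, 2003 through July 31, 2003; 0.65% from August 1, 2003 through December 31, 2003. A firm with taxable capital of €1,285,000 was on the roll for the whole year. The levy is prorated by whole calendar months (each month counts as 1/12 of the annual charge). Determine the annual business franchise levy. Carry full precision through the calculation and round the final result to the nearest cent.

January 1 – March 31, 2003: 3 months at 1.45% → €1,285,000 × 1.45% × 3/12 = €4,658.1250
April 1 – July 31, 2003: 4 months at 0.95% → €1,285,000 × 0.95% × 4/12 = €4,069.1667
August 1 – December 31, 2003: 5 months at 0.65% → €1,285,000 × 0.65% × 5/12 = €3,480.2083
Total = €12,207.5000

€12,207.50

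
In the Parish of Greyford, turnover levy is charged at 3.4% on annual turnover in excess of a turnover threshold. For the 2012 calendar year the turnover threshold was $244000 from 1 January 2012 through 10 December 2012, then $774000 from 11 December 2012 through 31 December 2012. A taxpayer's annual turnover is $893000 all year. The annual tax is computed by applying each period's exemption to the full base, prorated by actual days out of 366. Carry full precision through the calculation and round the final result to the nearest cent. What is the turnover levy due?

$21032.07

1 January – 10 December 2012: 345 days, exemption $244000 → ($893000 − $244000) × 3.4% × 345/366 = $20799.9180
11 December – 31 December 2012: 21 days, exemption $774000 → ($893000 − $774000) × 3.4% × 21/366 = $232.1475
Total = $21032.0656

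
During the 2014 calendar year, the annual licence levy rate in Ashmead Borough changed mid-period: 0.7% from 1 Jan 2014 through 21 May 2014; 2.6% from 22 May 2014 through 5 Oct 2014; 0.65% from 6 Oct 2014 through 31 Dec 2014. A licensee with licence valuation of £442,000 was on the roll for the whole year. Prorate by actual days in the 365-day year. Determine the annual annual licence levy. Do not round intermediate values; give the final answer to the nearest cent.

1 Jan – 21 May 2014: 141 days at 0.7% → £442,000 × 0.7% × 141/365 = £1,195.2164
22 May – 5 Oct 2014: 137 days at 2.6% → £442,000 × 2.6% × 137/365 = £4,313.4356
6 Oct – 31 Dec 2014: 87 days at 0.65% → £442,000 × 0.65% × 87/365 = £684.7973
Total = £6,193.4493

£6,193.45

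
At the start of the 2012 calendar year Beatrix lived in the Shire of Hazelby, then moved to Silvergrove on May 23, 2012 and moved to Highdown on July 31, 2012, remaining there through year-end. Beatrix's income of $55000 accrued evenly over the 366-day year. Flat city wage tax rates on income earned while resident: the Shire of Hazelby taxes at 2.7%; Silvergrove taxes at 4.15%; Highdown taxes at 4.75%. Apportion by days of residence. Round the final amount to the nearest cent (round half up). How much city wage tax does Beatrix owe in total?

$2109.76

The Shire of Hazelby, January 1 – May 22, 2012: 143 days → $55000 × 2.7% × 143/366 = $580.2049
Silvergrove, May 23 – July 30, 2012: 69 days → $55000 × 4.15% × 69/366 = $430.3074
Highdown, July 31 – December 31, 2012: 154 days → $55000 × 4.75% × 154/366 = $1099.2486
Total = $2109.7609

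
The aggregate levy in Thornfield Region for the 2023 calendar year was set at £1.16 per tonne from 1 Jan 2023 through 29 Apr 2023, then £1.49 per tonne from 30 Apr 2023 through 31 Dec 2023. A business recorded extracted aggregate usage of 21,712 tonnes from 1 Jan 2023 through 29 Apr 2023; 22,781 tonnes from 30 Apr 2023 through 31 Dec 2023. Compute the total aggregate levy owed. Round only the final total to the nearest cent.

£59,129.61

1 Jan – 29 Apr 2023: 21,712 tonnes at £1.16/tonne → £25,185.92
30 Apr – 31 Dec 2023: 22,781 tonnes at £1.49/tonne → £33,943.69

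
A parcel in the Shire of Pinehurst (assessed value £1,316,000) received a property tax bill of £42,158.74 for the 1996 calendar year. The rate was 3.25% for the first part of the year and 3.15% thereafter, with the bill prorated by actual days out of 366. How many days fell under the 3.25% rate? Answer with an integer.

196 days

Let d = days at the first rate; then 366 − d days at the second rate.
£1,316,000 × [3.25%·d + 3.15%·(366−d)] / 366 = £42,158.74
Solving gives d = 196, so the new rate took effect on 15 Jul 1996.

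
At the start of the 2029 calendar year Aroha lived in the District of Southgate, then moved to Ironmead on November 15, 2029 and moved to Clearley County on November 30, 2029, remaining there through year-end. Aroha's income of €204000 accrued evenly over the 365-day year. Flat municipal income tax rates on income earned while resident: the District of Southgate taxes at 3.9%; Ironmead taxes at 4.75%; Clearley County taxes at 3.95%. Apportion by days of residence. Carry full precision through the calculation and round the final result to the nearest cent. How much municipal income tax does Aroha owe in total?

The District of Southgate, January 1 – November 14, 2029: 318 days → €204000 × 3.9% × 318/365 = €6931.5288
Ironmead, November 15 – November 29, 2029: 15 days → €204000 × 4.75% × 15/365 = €398.2192
Clearley County, November 30 – December 31, 2029: 32 days → €204000 × 3.95% × 32/365 = €706.4548
Total = €8036.2027

€8036.20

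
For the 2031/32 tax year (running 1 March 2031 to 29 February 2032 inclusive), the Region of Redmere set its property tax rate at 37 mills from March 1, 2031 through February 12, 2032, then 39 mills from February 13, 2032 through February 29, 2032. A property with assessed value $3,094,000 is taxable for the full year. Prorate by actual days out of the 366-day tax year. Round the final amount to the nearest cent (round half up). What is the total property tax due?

March 1, 2031 – February 12, 2032: 349 days at 37 mills → $3,094,000 × 3.7% × 349/366 = $109,160.7158
February 13 – February 29, 2032: 17 days at 39 mills → $3,094,000 × 3.9% × 17/366 = $5,604.7049
Total = $114,765.4208

$114,765.42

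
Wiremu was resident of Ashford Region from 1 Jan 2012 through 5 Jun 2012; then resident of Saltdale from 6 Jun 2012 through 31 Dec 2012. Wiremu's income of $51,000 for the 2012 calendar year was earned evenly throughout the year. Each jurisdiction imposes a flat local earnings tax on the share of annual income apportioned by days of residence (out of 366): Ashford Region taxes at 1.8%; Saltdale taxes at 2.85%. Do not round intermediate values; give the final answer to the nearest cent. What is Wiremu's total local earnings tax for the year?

$1,223.79

Ashford Region, 1 Jan – 5 Jun 2012: 157 days → $51,000 × 1.8% × 157/366 = $393.7869
Saltdale, 6 Jun – 31 Dec 2012: 209 days → $51,000 × 2.85% × 209/366 = $830.0041
Total = $1,223.7910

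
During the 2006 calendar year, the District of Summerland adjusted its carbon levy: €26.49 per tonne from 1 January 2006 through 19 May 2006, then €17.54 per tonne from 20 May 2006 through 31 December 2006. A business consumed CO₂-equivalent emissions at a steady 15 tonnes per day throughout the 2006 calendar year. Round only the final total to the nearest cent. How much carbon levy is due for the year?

1 January – 19 May 2006: 139 days × 15 tonnes/day = 2,085 tonnes at €26.49/tonne → €55,231.65
20 May – 31 December 2006: 226 days × 15 tonnes/day = 3,390 tonnes at €17.54/tonne → €59,460.60

€114,692.25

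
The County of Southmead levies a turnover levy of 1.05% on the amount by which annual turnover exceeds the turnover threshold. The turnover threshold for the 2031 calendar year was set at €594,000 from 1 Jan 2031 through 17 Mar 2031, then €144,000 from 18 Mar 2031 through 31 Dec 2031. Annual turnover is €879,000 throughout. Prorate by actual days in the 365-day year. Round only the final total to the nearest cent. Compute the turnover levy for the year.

€6,733.66

1 Jan – 17 Mar 2031: 76 days, exemption €594,000 → (€879,000 − €594,000) × 1.05% × 76/365 = €623.0959
18 Mar – 31 Dec 2031: 289 days, exemption €144,000 → (€879,000 − €144,000) × 1.05% × 289/365 = €6,110.5685
Total = €6,733.6644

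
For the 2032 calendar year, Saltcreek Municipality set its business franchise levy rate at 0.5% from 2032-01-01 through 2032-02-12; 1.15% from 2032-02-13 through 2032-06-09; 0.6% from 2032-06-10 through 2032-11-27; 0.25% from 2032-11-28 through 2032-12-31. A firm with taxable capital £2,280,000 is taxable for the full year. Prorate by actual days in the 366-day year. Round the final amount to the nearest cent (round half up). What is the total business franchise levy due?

2032-01-01 to 2032-02-12: 43 days at 0.5% → £2,280,000 × 0.5% × 43/366 = £1,339.3443
2032-02-13 to 2032-06-09: 118 days at 1.15% → £2,280,000 × 1.15% × 118/366 = £8,453.4426
2032-06-10 to 2032-11-27: 171 days at 0.6% → £2,280,000 × 0.6% × 171/366 = £6,391.4754
2032-11-28 to 2032-12-31: 34 days at 0.25% → £2,280,000 × 0.25% × 34/366 = £529.5082
Total = £16,713.7705

£16,713.77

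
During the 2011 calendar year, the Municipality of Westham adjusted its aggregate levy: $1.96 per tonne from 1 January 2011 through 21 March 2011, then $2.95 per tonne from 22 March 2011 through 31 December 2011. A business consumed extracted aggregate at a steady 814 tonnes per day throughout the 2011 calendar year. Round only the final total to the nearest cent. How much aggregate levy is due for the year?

1 January – 21 March 2011: 80 days × 814 tonnes/day = 65,120 tonnes at $1.96/tonne → $127635.20
22 March – 31 December 2011: 285 days × 814 tonnes/day = 231,990 tonnes at $2.95/tonne → $684370.50

$812005.70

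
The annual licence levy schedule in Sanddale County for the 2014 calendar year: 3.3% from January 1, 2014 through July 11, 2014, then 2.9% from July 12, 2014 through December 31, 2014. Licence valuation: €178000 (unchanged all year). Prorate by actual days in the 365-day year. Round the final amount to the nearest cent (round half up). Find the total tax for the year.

January 1 – July 11, 2014: 192 days at 3.3% → €178000 × 3.3% × 192/365 = €3089.8849
July 12 – December 31, 2014: 173 days at 2.9% → €178000 × 2.9% × 173/365 = €2446.6466
Total = €5536.5315

€5536.53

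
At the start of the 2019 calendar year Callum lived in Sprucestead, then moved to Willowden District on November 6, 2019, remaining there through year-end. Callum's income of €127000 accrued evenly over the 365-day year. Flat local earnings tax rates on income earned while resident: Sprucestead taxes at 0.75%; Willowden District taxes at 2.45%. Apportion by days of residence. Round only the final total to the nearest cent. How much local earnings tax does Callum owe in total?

€1283.74

Sprucestead, January 1 – November 5, 2019: 309 days → €127000 × 0.75% × 309/365 = €806.3630
Willowden District, November 6 – December 31, 2019: 56 days → €127000 × 2.45% × 56/365 = €477.3808
Total = €1283.7438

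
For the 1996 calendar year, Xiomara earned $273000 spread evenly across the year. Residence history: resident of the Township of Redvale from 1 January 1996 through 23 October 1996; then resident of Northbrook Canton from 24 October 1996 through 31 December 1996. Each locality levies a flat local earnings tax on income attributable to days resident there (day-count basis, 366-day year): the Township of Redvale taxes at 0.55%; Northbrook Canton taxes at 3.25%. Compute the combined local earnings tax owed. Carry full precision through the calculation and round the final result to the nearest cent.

$2891.11

The Township of Redvale, 1 January – 23 October 1996: 297 days → $273000 × 0.55% × 297/366 = $1218.4303
Northbrook Canton, 24 October – 31 December 1996: 69 days → $273000 × 3.25% × 69/366 = $1672.6844
Total = $2891.1148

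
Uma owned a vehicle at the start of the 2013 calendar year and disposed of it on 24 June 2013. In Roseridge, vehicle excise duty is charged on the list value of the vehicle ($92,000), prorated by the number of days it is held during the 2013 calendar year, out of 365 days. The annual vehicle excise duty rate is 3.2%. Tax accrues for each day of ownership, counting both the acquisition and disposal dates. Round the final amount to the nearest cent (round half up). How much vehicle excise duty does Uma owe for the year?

Days held (1 January – 24 June 2013): 175 out of 365
Tax = $92,000 × 3.2% × 175/365 = $1,411.5068

$1,411.51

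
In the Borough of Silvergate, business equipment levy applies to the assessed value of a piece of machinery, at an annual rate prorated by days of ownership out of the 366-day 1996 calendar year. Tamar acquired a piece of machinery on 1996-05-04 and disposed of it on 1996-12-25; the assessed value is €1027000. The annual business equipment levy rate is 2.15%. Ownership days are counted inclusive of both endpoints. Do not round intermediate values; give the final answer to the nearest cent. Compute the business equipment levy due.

€14237.70

Days held (1996-05-04 to 1996-12-25): 236 out of 366
Tax = €1027000 × 2.15% × 236/366 = €14237.6995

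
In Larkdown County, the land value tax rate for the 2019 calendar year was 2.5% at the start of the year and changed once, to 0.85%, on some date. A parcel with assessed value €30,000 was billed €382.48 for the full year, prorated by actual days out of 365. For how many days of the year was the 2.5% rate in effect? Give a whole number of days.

Let d = days at the first rate; then 365 − d days at the second rate.
€30,000 × [2.5%·d + 0.85%·(365−d)] / 365 = €382.48
Solving gives d = 94, so the new rate took effect on 5 Apr 2019.

94 days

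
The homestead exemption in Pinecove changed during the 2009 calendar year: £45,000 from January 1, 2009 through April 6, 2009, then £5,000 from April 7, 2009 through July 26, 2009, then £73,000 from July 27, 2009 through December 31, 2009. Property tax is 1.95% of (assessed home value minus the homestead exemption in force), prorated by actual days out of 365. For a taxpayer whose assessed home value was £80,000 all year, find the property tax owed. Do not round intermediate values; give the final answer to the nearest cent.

£683.35

January 1 – April 6, 2009: 96 days, exemption £45,000 → (£80,000 − £45,000) × 1.95% × 96/365 = £179.5068
April 7 – July 26, 2009: 111 days, exemption £5,000 → (£80,000 − £5,000) × 1.95% × 111/365 = £444.7603
July 27 – December 31, 2009: 158 days, exemption £73,000 → (£80,000 − £73,000) × 1.95% × 158/365 = £59.0877
Total = £683.3548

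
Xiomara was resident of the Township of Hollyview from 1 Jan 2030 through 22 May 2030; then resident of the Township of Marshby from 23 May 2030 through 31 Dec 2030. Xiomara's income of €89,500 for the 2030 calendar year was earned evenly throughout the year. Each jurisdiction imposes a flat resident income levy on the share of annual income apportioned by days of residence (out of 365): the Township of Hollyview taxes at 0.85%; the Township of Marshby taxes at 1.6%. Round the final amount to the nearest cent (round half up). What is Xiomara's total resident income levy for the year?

The Township of Hollyview, 1 Jan – 22 May 2030: 142 days → €89,500 × 0.85% × 142/365 = €295.9630
The Township of Marshby, 23 May – 31 Dec 2030: 223 days → €89,500 × 1.6% × 223/365 = €874.8932
Total = €1,170.8562

€1,170.86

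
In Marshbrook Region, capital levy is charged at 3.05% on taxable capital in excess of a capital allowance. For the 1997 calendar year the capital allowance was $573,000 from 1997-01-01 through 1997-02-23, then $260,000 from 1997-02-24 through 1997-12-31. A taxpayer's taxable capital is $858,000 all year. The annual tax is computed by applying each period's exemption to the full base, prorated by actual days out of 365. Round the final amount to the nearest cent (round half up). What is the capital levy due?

1997-01-01 to 1997-02-23: 54 days, exemption $573,000 → ($858,000 − $573,000) × 3.05% × 54/365 = $1,286.0137
1997-02-24 to 1997-12-31: 311 days, exemption $260,000 → ($858,000 − $260,000) × 3.05% × 311/365 = $15,540.6274
Total = $16,826.6411

$16,826.64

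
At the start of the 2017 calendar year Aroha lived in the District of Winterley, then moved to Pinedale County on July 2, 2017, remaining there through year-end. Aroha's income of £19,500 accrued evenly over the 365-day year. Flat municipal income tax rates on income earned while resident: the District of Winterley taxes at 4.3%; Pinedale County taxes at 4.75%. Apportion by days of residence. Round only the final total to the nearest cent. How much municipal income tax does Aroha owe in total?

The District of Winterley, January 1 – July 1, 2017: 182 days → £19,500 × 4.3% × 182/365 = £418.1014
Pinedale County, July 2 – December 31, 2017: 183 days → £19,500 × 4.75% × 183/365 = £464.3938
Total = £882.4952

£882.50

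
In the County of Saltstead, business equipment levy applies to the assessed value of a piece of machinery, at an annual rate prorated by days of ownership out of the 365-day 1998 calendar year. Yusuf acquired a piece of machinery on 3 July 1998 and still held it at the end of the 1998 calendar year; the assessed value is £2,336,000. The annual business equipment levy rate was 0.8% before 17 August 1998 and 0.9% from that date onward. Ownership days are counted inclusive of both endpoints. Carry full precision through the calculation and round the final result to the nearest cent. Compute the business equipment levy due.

3 July – 16 August 1998: 45 days at 0.8% → £2,336,000 × 0.8% × 45/365 = £2,304.0000
17 August – 31 December 1998: 137 days at 0.9% → £2,336,000 × 0.9% × 137/365 = £7,891.2000
Total = £10,195.2000

£10,195.20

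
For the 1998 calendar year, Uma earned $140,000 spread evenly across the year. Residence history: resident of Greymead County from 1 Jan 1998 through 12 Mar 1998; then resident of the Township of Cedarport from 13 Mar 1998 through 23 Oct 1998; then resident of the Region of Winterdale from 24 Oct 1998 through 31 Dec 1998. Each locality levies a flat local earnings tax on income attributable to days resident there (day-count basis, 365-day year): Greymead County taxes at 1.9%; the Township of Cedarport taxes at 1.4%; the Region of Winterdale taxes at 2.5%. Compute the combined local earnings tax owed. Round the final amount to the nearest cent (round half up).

$2,387.29

Greymead County, 1 Jan – 12 Mar 1998: 71 days → $140,000 × 1.9% × 71/365 = $517.4247
The Township of Cedarport, 13 Mar – 23 Oct 1998: 225 days → $140,000 × 1.4% × 225/365 = $1,208.2192
The Region of Winterdale, 24 Oct – 31 Dec 1998: 69 days → $140,000 × 2.5% × 69/365 = $661.6438
Total = $2,387.2877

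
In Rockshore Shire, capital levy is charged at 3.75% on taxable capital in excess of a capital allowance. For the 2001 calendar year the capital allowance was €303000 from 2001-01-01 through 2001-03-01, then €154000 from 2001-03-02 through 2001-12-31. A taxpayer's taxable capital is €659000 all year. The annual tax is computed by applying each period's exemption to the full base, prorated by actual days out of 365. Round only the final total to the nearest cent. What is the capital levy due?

€18019.01

2001-01-01 to 2001-03-01: 60 days, exemption €303000 → (€659000 − €303000) × 3.75% × 60/365 = €2194.5205
2001-03-02 to 2001-12-31: 305 days, exemption €154000 → (€659000 − €154000) × 3.75% × 305/365 = €15824.4863
Total = €18019.0068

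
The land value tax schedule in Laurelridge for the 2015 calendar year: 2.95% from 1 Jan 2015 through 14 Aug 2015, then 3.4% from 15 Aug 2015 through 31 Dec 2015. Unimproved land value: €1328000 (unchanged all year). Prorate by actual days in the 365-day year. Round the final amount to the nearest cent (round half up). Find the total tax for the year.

1 Jan – 14 Aug 2015: 226 days at 2.95% → €1328000 × 2.95% × 226/365 = €24256.9205
15 Aug – 31 Dec 2015: 139 days at 3.4% → €1328000 × 3.4% × 139/365 = €17194.8712
Total = €41451.7918

€41451.79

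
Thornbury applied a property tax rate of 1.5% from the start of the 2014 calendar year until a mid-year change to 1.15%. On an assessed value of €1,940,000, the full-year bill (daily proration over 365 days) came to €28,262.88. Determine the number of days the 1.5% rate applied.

Let d = days at the first rate; then 365 − d days at the second rate.
€1,940,000 × [1.5%·d + 1.15%·(365−d)] / 365 = €28,262.88
Solving gives d = 320, so the new rate took effect on 17 Nov 2014.

320 days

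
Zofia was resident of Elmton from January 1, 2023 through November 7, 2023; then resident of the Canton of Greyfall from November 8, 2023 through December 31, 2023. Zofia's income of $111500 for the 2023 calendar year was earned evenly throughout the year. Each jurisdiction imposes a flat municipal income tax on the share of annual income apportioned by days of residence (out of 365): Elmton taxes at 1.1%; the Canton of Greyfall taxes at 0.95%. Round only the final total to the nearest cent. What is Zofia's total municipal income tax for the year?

$1201.76

Elmton, January 1 – November 7, 2023: 311 days → $111500 × 1.1% × 311/365 = $1045.0452
The Canton of Greyfall, November 8 – December 31, 2023: 54 days → $111500 × 0.95% × 54/365 = $156.7110
Total = $1201.7562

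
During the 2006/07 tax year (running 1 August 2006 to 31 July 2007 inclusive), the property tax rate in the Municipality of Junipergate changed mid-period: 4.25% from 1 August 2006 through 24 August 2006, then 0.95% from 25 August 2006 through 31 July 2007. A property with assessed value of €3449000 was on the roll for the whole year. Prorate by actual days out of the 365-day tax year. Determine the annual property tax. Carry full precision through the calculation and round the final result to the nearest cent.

€40249.36

1 August – 24 August 2006: 24 days at 4.25% → €3449000 × 4.25% × 24/365 = €9638.3014
25 August 2006 – 31 July 2007: 341 days at 0.95% → €3449000 × 0.95% × 341/365 = €30611.0562
Total = €40249.3575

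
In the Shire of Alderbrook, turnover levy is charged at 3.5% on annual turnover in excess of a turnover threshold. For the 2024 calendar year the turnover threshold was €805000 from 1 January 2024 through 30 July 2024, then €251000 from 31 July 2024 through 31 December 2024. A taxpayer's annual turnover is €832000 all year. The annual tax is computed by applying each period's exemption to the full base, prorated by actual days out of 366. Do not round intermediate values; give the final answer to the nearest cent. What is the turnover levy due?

1 January – 30 July 2024: 212 days, exemption €805000 → (€832000 − €805000) × 3.5% × 212/366 = €547.3770
31 July – 31 December 2024: 154 days, exemption €251000 → (€832000 − €251000) × 3.5% × 154/366 = €8556.2568
Total = €9103.6339

€9103.63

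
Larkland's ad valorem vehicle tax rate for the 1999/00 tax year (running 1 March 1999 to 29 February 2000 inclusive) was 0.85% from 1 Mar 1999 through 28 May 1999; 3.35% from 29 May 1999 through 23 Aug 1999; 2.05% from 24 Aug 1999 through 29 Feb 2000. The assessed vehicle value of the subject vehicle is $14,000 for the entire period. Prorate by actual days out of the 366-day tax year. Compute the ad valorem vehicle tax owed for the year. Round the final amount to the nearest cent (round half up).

$289.41

1 Mar – 28 May 1999: 89 days at 0.85% → $14,000 × 0.85% × 89/366 = $28.9372
29 May – 23 Aug 1999: 87 days at 3.35% → $14,000 × 3.35% × 87/366 = $111.4836
24 Aug 1999 – 29 Feb 2000: 190 days at 2.05% → $14,000 × 2.05% × 190/366 = $148.9891
Total = $289.4098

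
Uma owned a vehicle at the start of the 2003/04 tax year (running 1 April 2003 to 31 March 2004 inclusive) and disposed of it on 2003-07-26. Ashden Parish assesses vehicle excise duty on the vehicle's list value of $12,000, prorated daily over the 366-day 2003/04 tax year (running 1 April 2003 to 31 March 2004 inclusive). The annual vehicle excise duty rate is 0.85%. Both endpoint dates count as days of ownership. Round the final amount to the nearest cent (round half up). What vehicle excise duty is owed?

Days held (2003-04-01 to 2003-07-26): 117 out of 366
Tax = $12,000 × 0.85% × 117/366 = $32.6066

$32.61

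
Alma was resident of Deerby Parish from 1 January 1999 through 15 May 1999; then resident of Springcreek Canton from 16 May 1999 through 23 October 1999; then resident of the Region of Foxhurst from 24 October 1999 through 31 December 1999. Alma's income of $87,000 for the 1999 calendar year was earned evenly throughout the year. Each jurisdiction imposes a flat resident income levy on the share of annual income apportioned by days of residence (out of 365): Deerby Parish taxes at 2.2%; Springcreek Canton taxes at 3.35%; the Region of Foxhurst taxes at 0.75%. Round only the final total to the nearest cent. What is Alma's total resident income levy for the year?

$2,116.84

Deerby Parish, 1 January – 15 May 1999: 135 days → $87,000 × 2.2% × 135/365 = $707.9178
Springcreek Canton, 16 May – 23 October 1999: 161 days → $87,000 × 3.35% × 161/365 = $1,285.5740
The Region of Foxhurst, 24 October – 31 December 1999: 69 days → $87,000 × 0.75% × 69/365 = $123.3493
Total = $2,116.8411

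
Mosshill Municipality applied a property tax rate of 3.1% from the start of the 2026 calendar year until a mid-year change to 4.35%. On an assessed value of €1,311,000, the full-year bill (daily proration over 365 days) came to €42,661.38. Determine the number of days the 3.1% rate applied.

320 days

Let d = days at the first rate; then 365 − d days at the second rate.
€1,311,000 × [3.1%·d + 4.35%·(365−d)] / 365 = €42,661.38
Solving gives d = 320, so the new rate took effect on 17 November 2026.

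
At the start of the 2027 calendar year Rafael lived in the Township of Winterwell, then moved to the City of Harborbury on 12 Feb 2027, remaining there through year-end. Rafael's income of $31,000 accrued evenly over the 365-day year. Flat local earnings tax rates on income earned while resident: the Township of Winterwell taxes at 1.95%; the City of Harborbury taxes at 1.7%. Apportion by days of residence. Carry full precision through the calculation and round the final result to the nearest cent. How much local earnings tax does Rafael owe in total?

The Township of Winterwell, 1 Jan – 11 Feb 2027: 42 days → $31,000 × 1.95% × 42/365 = $69.5589
The City of Harborbury, 12 Feb – 31 Dec 2027: 323 days → $31,000 × 1.7% × 323/365 = $466.3589
Total = $535.9178

$535.92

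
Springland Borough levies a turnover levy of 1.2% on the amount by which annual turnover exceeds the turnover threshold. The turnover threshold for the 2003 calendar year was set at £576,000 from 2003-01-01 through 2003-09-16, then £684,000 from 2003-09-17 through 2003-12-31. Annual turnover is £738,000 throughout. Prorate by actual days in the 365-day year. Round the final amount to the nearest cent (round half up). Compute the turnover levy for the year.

£1,567.63

2003-01-01 to 2003-09-16: 259 days, exemption £576,000 → (£738,000 − £576,000) × 1.2% × 259/365 = £1,379.4411
2003-09-17 to 2003-12-31: 106 days, exemption £684,000 → (£738,000 − £684,000) × 1.2% × 106/365 = £188.1863
Total = £1,567.6274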